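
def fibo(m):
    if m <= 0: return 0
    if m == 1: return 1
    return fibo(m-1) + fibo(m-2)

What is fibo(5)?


Computing fibo(5) bottom-up:
fibo(0) = 0
fibo(1) = 1
fibo(2) = fibo(1) + fibo(0) = 1 + 0 = 1
fibo(3) = fibo(2) + fibo(1) = 1 + 1 = 2
fibo(4) = fibo(3) + fibo(2) = 2 + 1 = 3
fibo(5) = fibo(4) + fibo(3) = 3 + 2 = 5

5


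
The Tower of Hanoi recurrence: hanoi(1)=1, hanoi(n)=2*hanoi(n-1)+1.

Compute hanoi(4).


hanoi(4) = 2 * hanoi(3) + 1
hanoi(3) = 2 * hanoi(2) + 1
hanoi(2) = 2 * hanoi(1) + 1
hanoi(1) = 1  (base case)
hanoi(2) = 2 * 1 + 1 = 3
hanoi(3) = 2 * 3 + 1 = 7
hanoi(4) = 2 * 7 + 1 = 15

15


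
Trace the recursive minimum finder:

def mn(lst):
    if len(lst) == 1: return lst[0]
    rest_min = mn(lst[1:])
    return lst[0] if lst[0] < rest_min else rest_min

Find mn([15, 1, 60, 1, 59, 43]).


mn([15, 1, 60, 1, 59, 43]): compare 15 with mn([1, 60, 1, 59, 43])
mn([1, 60, 1, 59, 43]): compare 1 with mn([60, 1, 59, 43])
mn([60, 1, 59, 43]): compare 60 with mn([1, 59, 43])
mn([1, 59, 43]): compare 1 with mn([59, 43])
mn([59, 43]): compare 59 with mn([43])
mn([43]) = 43  (base case)
Compare 59 with 43 -> 43
Compare 1 with 43 -> 1
Compare 60 with 1 -> 1
Compare 1 with 1 -> 1
Compare 15 with 1 -> 1

1


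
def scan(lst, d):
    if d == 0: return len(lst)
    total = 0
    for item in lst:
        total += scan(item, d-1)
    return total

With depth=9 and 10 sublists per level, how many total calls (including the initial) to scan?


At depth 0 (root): 1 call
At depth 1: each of 1 parents calls scan on 10 children = 10 calls
At depth 2: each of 10 parents calls scan on 10 children = 100 calls
At depth 3: each of 100 parents calls scan on 10 children = 1000 calls
At depth 4: each of 1000 parents calls scan on 10 children = 10000 calls
At depth 5: each of 10000 parents calls scan on 10 children = 100000 calls
At depth 6: each of 100000 parents calls scan on 10 children = 1000000 calls
At depth 7: each of 1000000 parents calls scan on 10 children = 10000000 calls
At depth 8: each of 10000000 parents calls scan on 10 children = 100000000 calls
At depth 9: each of 100000000 parents calls scan on 10 children = 1000000000 calls
Total: 1 + 10 + 100 + 1000 + 10000 + 100000 + 1000000 + 10000000 + 100000000 + 1000000000 = 1111111111

1111111111


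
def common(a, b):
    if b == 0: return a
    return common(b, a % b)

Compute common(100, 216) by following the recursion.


common(100, 216) = common(216, 100)
common(216, 100) = common(100, 16)
common(100, 16) = common(16, 4)
common(16, 4) = common(4, 0)
common(4, 0) = 4  (base case)

4


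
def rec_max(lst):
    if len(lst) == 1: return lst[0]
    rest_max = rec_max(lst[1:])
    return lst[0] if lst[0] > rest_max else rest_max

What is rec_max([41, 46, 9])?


rec_max([41, 46, 9]): compare 41 with rec_max([46, 9])
rec_max([46, 9]): compare 46 with rec_max([9])
rec_max([9]) = 9  (base case)
Compare 46 with 9 -> 46
Compare 41 with 46 -> 46

46


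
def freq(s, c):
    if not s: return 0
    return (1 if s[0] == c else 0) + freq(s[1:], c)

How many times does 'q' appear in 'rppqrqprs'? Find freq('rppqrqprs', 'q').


s[0]='r' != 'q' -> 0
s[0]='p' != 'q' -> 0
s[0]='p' != 'q' -> 0
s[0]='q' == 'q' -> 1
s[0]='r' != 'q' -> 0
s[0]='q' == 'q' -> 1
s[0]='p' != 'q' -> 0
s[0]='r' != 'q' -> 0
s[0]='s' != 'q' -> 0
Sum: 0 + 0 + 0 + 1 + 0 + 1 + 0 + 0 + 0 = 2

2


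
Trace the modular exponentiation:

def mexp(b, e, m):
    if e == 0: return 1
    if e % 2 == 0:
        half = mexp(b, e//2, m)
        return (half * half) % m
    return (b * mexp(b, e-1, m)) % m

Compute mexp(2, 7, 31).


mexp(2, 7, 31): e is odd, compute mexp(2, 6, 31)
  mexp(2, 6, 31): e is even, compute mexp(2, 3, 31)
    mexp(2, 3, 31): e is odd, compute mexp(2, 2, 31)
      mexp(2, 2, 31): e is even, compute mexp(2, 1, 31)
        mexp(2, 1, 31): e is odd, compute mexp(2, 0, 31)
          mexp(2, 0, 31) = 1
        (2 * 1) % 31 = 2
      half=2, (2*2) % 31 = 4
    (2 * 4) % 31 = 8
  half=8, (8*8) % 31 = 2
(2 * 2) % 31 = 4

4


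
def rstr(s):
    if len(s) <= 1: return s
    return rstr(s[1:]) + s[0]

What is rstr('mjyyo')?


rstr('mjyyo') = rstr('jyyo') + 'm'
rstr('jyyo') = rstr('yyo') + 'j'
rstr('yyo') = rstr('yo') + 'y'
rstr('yo') = rstr('o') + 'y'
rstr('o') = 'o'  (base case)
Concatenating: 'o' + 'y' + 'y' + 'j' + 'm' = 'oyyjm'

oyyjm


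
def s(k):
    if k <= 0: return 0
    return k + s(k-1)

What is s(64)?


s(64)
= 64 + 63 + 62 + 61 + 60 + 59 + 58 + 57 + 56 + 55 + 54 + 53 + 52 + 51 + 50 + 49 + 48 + 47 + 46 + 45 + 44 + 43 + 42 + 41 + 40 + 39 + 38 + 37 + 36 + 35 + 34 + 33 + 32 + 31 + 30 + 29 + 28 + 27 + 26 + 25 + 24 + 23 + 22 + 21 + 20 + 19 + 18 + 17 + 16 + 15 + 14 + 13 + 12 + 11 + 10 + 9 + 8 + 7 + 6 + 5 + 4 + 3 + 2 + 1 + s(0)
= 64 + 63 + 62 + 61 + 60 + 59 + 58 + 57 + 56 + 55 + 54 + 53 + 52 + 51 + 50 + 49 + 48 + 47 + 46 + 45 + 44 + 43 + 42 + 41 + 40 + 39 + 38 + 37 + 36 + 35 + 34 + 33 + 32 + 31 + 30 + 29 + 28 + 27 + 26 + 25 + 24 + 23 + 22 + 21 + 20 + 19 + 18 + 17 + 16 + 15 + 14 + 13 + 12 + 11 + 10 + 9 + 8 + 7 + 6 + 5 + 4 + 3 + 2 + 1 + 0
= 2080

2080


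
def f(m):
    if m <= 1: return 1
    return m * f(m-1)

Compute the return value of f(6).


f(6)
= 6 * f(5)
= 6 * 5 * f(4)
= 6 * 5 * 4 * f(3)
= 6 * 5 * 4 * 3 * f(2)
= 6 * 5 * 4 * 3 * 2 * f(1)
= 6 * 5 * 4 * 3 * 2 * 1
= 720

720


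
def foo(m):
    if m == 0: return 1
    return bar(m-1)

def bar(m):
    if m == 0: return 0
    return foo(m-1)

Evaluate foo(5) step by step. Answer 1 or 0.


foo(5) = bar(4)
bar(4) = foo(3)
foo(3) = bar(2)
bar(2) = foo(1)
foo(1) = bar(0)
bar(0) = 0  (base case)
Result: 0

0


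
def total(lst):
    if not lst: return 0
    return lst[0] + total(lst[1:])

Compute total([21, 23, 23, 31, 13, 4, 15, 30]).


total([21, 23, 23, 31, 13, 4, 15, 30]) = 21 + total([23, 23, 31, 13, 4, 15, 30])
total([23, 23, 31, 13, 4, 15, 30]) = 23 + total([23, 31, 13, 4, 15, 30])
total([23, 31, 13, 4, 15, 30]) = 23 + total([31, 13, 4, 15, 30])
total([31, 13, 4, 15, 30]) = 31 + total([13, 4, 15, 30])
total([13, 4, 15, 30]) = 13 + total([4, 15, 30])
total([4, 15, 30]) = 4 + total([15, 30])
total([15, 30]) = 15 + total([30])
total([30]) = 30 + total([])
total([]) = 0  (base case)
Total: 21 + 23 + 23 + 31 + 13 + 4 + 15 + 30 + 0 = 160

160


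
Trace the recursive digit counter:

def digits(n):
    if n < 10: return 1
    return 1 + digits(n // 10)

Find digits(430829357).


digits(430829357) = 1 + digits(43082935)
digits(43082935) = 1 + digits(4308293)
digits(4308293) = 1 + digits(430829)
digits(430829) = 1 + digits(43082)
digits(43082) = 1 + digits(4308)
digits(4308) = 1 + digits(430)
digits(430) = 1 + digits(43)
digits(43) = 1 + digits(4)
digits(4) = 1  (base case: 4 < 10)
Unwinding: 1 + 1 + 1 + 1 + 1 + 1 + 1 + 1 + 1 = 9

9


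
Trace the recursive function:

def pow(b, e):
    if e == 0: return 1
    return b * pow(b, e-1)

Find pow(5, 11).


pow(5, 11)
= 5 * pow(5, 10)
= 5 * 5 * pow(5, 9)
= 5 * 5 * 5 * pow(5, 8)
= 5 * 5 * 5 * 5 * pow(5, 7)
= 5 * 5 * 5 * 5 * 5 * pow(5, 6)
= 5 * 5 * 5 * 5 * 5 * 5 * pow(5, 5)
= 5 * 5 * 5 * 5 * 5 * 5 * 5 * pow(5, 4)
= 5 * 5 * 5 * 5 * 5 * 5 * 5 * 5 * pow(5, 3)
= 5 * 5 * 5 * 5 * 5 * 5 * 5 * 5 * 5 * pow(5, 2)
= 5 * 5 * 5 * 5 * 5 * 5 * 5 * 5 * 5 * 5 * pow(5, 1)
= 5 * 5 * 5 * 5 * 5 * 5 * 5 * 5 * 5 * 5 * 5 * pow(5, 0)
= 5 * 5 * 5 * 5 * 5 * 5 * 5 * 5 * 5 * 5 * 5 * 1
= 48828125

48828125


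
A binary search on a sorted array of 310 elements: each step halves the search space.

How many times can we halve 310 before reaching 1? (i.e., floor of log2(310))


310 / 2 = 155
155 / 2 = 77
77 / 2 = 38
38 / 2 = 19
19 / 2 = 9
9 / 2 = 4
4 / 2 = 2
2 / 2 = 1
Reached 1 after 8 halvings

8


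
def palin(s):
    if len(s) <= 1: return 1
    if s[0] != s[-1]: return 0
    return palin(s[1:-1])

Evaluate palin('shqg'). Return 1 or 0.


palin('shqg'): s[0]='s' != s[-1]='g' -> return 0
Result: 0 (not a palindrome)

0


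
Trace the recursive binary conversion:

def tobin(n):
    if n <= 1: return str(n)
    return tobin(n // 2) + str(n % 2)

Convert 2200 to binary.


tobin(2200) = tobin(1100) + '0'
tobin(1100) = tobin(550) + '0'
tobin(550) = tobin(275) + '0'
tobin(275) = tobin(137) + '1'
tobin(137) = tobin(68) + '1'
tobin(68) = tobin(34) + '0'
tobin(34) = tobin(17) + '0'
tobin(17) = tobin(8) + '1'
tobin(8) = tobin(4) + '0'
tobin(4) = tobin(2) + '0'
tobin(2) = tobin(1) + '0'
tobin(1) = '1'  (base case)
Concatenating: '1' + '0' + '0' + '0' + '1' + '0' + '0' + '1' + '1' + '0' + '0' + '0' = '100010011000'

100010011000


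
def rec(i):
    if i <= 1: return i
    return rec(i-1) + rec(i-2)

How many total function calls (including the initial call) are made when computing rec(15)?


Let C(n) = total calls for rec(n)
C(0) = 1, C(1) = 1
C(2) = 1 + C(1) + C(0) = 1 + 1 + 1 = 3
C(3) = 1 + C(2) + C(1) = 1 + 3 + 1 = 5
C(4) = 1 + C(3) + C(2) = 1 + 5 + 3 = 9
C(5) = 1 + C(4) + C(3) = 1 + 9 + 5 = 15
C(6) = 1 + C(5) + C(4) = 1 + 15 + 9 = 25
C(7) = 1 + C(6) + C(5) = 1 + 25 + 15 = 41
C(8) = 1 + C(7) + C(6) = 1 + 41 + 25 = 67
C(9) = 1 + C(8) + C(7) = 1 + 67 + 41 = 109
C(10) = 1 + C(9) + C(8) = 1 + 109 + 67 = 177
C(11) = 1 + C(10) + C(9) = 1 + 177 + 109 = 287
C(12) = 1 + C(11) + C(10) = 1 + 287 + 177 = 465
C(13) = 1 + C(12) + C(11) = 1 + 465 + 287 = 753
C(14) = 1 + C(13) + C(12) = 1 + 753 + 465 = 1219
C(15) = 1 + C(14) + C(13) = 1 + 1219 + 753 = 1973

1973


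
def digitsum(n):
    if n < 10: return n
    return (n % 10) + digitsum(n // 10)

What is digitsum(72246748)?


digitsum(72246748) = 8 + digitsum(7224674)
digitsum(7224674) = 4 + digitsum(722467)
digitsum(722467) = 7 + digitsum(72246)
digitsum(72246) = 6 + digitsum(7224)
digitsum(7224) = 4 + digitsum(722)
digitsum(722) = 2 + digitsum(72)
digitsum(72) = 2 + digitsum(7)
digitsum(7) = 7  (base case)
Total: 8 + 4 + 7 + 6 + 4 + 2 + 2 + 7 = 40

40


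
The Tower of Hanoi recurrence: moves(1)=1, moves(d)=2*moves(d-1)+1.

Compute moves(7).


moves(7) = 2 * moves(6) + 1
moves(6) = 2 * moves(5) + 1
moves(5) = 2 * moves(4) + 1
moves(4) = 2 * moves(3) + 1
moves(3) = 2 * moves(2) + 1
moves(2) = 2 * moves(1) + 1
moves(1) = 1  (base case)
moves(2) = 2 * 1 + 1 = 3
moves(3) = 2 * 3 + 1 = 7
moves(4) = 2 * 7 + 1 = 15
moves(5) = 2 * 15 + 1 = 31
moves(6) = 2 * 31 + 1 = 63
moves(7) = 2 * 63 + 1 = 127

127


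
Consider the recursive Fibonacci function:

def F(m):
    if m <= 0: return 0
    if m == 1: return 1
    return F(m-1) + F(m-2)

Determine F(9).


Computing F(9) bottom-up:
F(0) = 0
F(1) = 1
F(2) = F(1) + F(0) = 1 + 0 = 1
F(3) = F(2) + F(1) = 1 + 1 = 2
F(4) = F(3) + F(2) = 2 + 1 = 3
F(5) = F(4) + F(3) = 3 + 2 = 5
F(6) = F(5) + F(4) = 5 + 3 = 8
F(7) = F(6) + F(5) = 8 + 5 = 13
F(8) = F(7) + F(6) = 13 + 8 = 21
F(9) = F(8) + F(7) = 21 + 13 = 34

34


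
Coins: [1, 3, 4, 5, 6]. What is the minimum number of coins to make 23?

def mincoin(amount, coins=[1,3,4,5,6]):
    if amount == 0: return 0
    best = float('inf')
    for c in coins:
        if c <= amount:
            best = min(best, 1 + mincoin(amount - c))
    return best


Building up with DP:
mincoin(0) = 0
mincoin(1) = min(1+mincoin(0)=1+0=1) = 1
mincoin(2) = min(1+mincoin(1)=1+1=2) = 2
mincoin(3) = min(1+mincoin(2)=1+2=3, 1+mincoin(0)=1+0=1) = 1
mincoin(4) = min(1+mincoin(3)=1+1=2, 1+mincoin(1)=1+1=2, 1+mincoin(0)=1+0=1) = 1
mincoin(5) = min(1+mincoin(4)=1+1=2, 1+mincoin(2)=1+2=3, 1+mincoin(1)=1+1=2, 1+mincoin(0)=1+0=1) = 1
mincoin(6) = min(1+mincoin(5)=1+1=2, 1+mincoin(3)=1+1=2, 1+mincoin(2)=1+2=3, 1+mincoin(1)=1+1=2, 1+mincoin(0)=1+0=1) = 1
mincoin(7) = min(1+mincoin(6)=1+1=2, 1+mincoin(4)=1+1=2, 1+mincoin(3)=1+1=2, 1+mincoin(2)=1+2=3, 1+mincoin(1)=1+1=2) = 2
mincoin(8) = min(1+mincoin(7)=1+2=3, 1+mincoin(5)=1+1=2, 1+mincoin(4)=1+1=2, 1+mincoin(3)=1+1=2, 1+mincoin(2)=1+2=3) = 2
mincoin(9) = min(1+mincoin(8)=1+2=3, 1+mincoin(6)=1+1=2, 1+mincoin(5)=1+1=2, 1+mincoin(4)=1+1=2, 1+mincoin(3)=1+1=2) = 2
mincoin(10) = min(1+mincoin(9)=1+2=3, 1+mincoin(7)=1+2=3, 1+mincoin(6)=1+1=2, 1+mincoin(5)=1+1=2, 1+mincoin(4)=1+1=2) = 2
mincoin(11) = min(1+mincoin(10)=1+2=3, 1+mincoin(8)=1+2=3, 1+mincoin(7)=1+2=3, 1+mincoin(6)=1+1=2, 1+mincoin(5)=1+1=2) = 2
mincoin(12) = min(1+mincoin(11)=1+2=3, 1+mincoin(9)=1+2=3, 1+mincoin(8)=1+2=3, 1+mincoin(7)=1+2=3, 1+mincoin(6)=1+1=2) = 2
mincoin(13) = min(1+mincoin(12)=1+2=3, 1+mincoin(10)=1+2=3, 1+mincoin(9)=1+2=3, 1+mincoin(8)=1+2=3, 1+mincoin(7)=1+2=3) = 3
mincoin(14) = min(1+mincoin(13)=1+3=4, 1+mincoin(11)=1+2=3, 1+mincoin(10)=1+2=3, 1+mincoin(9)=1+2=3, 1+mincoin(8)=1+2=3) = 3
mincoin(15) = min(1+mincoin(14)=1+3=4, 1+mincoin(12)=1+2=3, 1+mincoin(11)=1+2=3, 1+mincoin(10)=1+2=3, 1+mincoin(9)=1+2=3) = 3
mincoin(16) = min(1+mincoin(15)=1+3=4, 1+mincoin(13)=1+3=4, 1+mincoin(12)=1+2=3, 1+mincoin(11)=1+2=3, 1+mincoin(10)=1+2=3) = 3
mincoin(17) = min(1+mincoin(16)=1+3=4, 1+mincoin(14)=1+3=4, 1+mincoin(13)=1+3=4, 1+mincoin(12)=1+2=3, 1+mincoin(11)=1+2=3) = 3
mincoin(18) = min(1+mincoin(17)=1+3=4, 1+mincoin(15)=1+3=4, 1+mincoin(14)=1+3=4, 1+mincoin(13)=1+3=4, 1+mincoin(12)=1+2=3) = 3
mincoin(19) = min(1+mincoin(18)=1+3=4, 1+mincoin(16)=1+3=4, 1+mincoin(15)=1+3=4, 1+mincoin(14)=1+3=4, 1+mincoin(13)=1+3=4) = 4
mincoin(20) = min(1+mincoin(19)=1+4=5, 1+mincoin(17)=1+3=4, 1+mincoin(16)=1+3=4, 1+mincoin(15)=1+3=4, 1+mincoin(14)=1+3=4) = 4
mincoin(21) = min(1+mincoin(20)=1+4=5, 1+mincoin(18)=1+3=4, 1+mincoin(17)=1+3=4, 1+mincoin(16)=1+3=4, 1+mincoin(15)=1+3=4) = 4
mincoin(22) = min(1+mincoin(21)=1+4=5, 1+mincoin(19)=1+4=5, 1+mincoin(18)=1+3=4, 1+mincoin(17)=1+3=4, 1+mincoin(16)=1+3=4) = 4
mincoin(23) = min(1+mincoin(22)=1+4=5, 1+mincoin(20)=1+4=5, 1+mincoin(19)=1+4=5, 1+mincoin(18)=1+3=4, 1+mincoin(17)=1+3=4) = 4

4


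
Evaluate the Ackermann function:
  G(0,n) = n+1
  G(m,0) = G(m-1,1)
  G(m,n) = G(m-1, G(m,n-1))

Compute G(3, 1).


G(3, 1) = G(2, G(3, 0))
  G(3, 0) = G(2, 1)
    G(2, 1) = G(1, G(2, 0))
      G(2, 0) = G(1, 1)
        G(1, 1) = G(0, G(1, 0))
          G(1, 0) = G(0, 1)
          G(0, 1) = 2
          = G(0, 2)
          G(0, 2) = 3
      = G(1, 3)
      G(1, 3) = G(0, G(1, 2))
        G(1, 2) = G(0, G(1, 1))
          G(1, 1) = G(0, G(1, 0))
          G(1, 0) = G(0, 1)
          G(0, 1) = 2
            = G(0, 2)
          G(0, 2) = 3
          = G(0, 3)
          G(0, 3) = 4
        = G(0, 4)
        G(0, 4) = 5
  = G(2, 5)
  G(2, 5) = G(1, G(2, 4))
    G(2, 4) = G(1, G(2, 3))
      G(2, 3) = G(1, G(2, 2))
... (trace truncated)
Result: G(3, 1) = 13

13


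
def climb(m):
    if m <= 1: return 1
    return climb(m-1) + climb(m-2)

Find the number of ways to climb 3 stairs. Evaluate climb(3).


Building up from base cases:
climb(0) = 1
climb(1) = 1
climb(2) = climb(1) + climb(0) = 1 + 1 = 2
climb(3) = climb(2) + climb(1) = 2 + 1 = 3

3


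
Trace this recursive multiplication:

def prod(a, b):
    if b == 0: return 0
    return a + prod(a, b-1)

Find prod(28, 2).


prod(28, 2) = 28 + prod(28, 1)
prod(28, 1) = 28 + prod(28, 0)
prod(28, 0) = 0  (base case)
Total: 28 + 28 + 0 = 56

56


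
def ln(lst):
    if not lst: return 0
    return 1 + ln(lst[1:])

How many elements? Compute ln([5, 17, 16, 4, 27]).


ln([5, 17, 16, 4, 27]) = 1 + ln([17, 16, 4, 27])
ln([17, 16, 4, 27]) = 1 + ln([16, 4, 27])
ln([16, 4, 27]) = 1 + ln([4, 27])
ln([4, 27]) = 1 + ln([27])
ln([27]) = 1 + ln([])
ln([]) = 0  (base case)
Unwinding: 1 + 1 + 1 + 1 + 1 + 0 = 5

5


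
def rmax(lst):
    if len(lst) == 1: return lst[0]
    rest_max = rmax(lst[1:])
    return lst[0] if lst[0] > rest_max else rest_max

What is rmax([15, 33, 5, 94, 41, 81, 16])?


rmax([15, 33, 5, 94, 41, 81, 16]): compare 15 with rmax([33, 5, 94, 41, 81, 16])
rmax([33, 5, 94, 41, 81, 16]): compare 33 with rmax([5, 94, 41, 81, 16])
rmax([5, 94, 41, 81, 16]): compare 5 with rmax([94, 41, 81, 16])
rmax([94, 41, 81, 16]): compare 94 with rmax([41, 81, 16])
rmax([41, 81, 16]): compare 41 with rmax([81, 16])
rmax([81, 16]): compare 81 with rmax([16])
rmax([16]) = 16  (base case)
Compare 81 with 16 -> 81
Compare 41 with 81 -> 81
Compare 94 with 81 -> 94
Compare 5 with 94 -> 94
Compare 33 with 94 -> 94
Compare 15 with 94 -> 94

94


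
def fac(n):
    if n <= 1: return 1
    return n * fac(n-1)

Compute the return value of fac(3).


fac(3)
= 3 * fac(2)
= 3 * 2 * fac(1)
= 3 * 2 * 1
= 6

6


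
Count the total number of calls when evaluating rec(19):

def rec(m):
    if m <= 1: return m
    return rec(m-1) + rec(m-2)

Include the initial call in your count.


Let C(n) = total calls for rec(n)
C(0) = 1, C(1) = 1
C(2) = 1 + C(1) + C(0) = 1 + 1 + 1 = 3
C(3) = 1 + C(2) + C(1) = 1 + 3 + 1 = 5
C(4) = 1 + C(3) + C(2) = 1 + 5 + 3 = 9
C(5) = 1 + C(4) + C(3) = 1 + 9 + 5 = 15
C(6) = 1 + C(5) + C(4) = 1 + 15 + 9 = 25
C(7) = 1 + C(6) + C(5) = 1 + 25 + 15 = 41
C(8) = 1 + C(7) + C(6) = 1 + 41 + 25 = 67
C(9) = 1 + C(8) + C(7) = 1 + 67 + 41 = 109
C(10) = 1 + C(9) + C(8) = 1 + 109 + 67 = 177
C(11) = 1 + C(10) + C(9) = 1 + 177 + 109 = 287
C(12) = 1 + C(11) + C(10) = 1 + 287 + 177 = 465
C(13) = 1 + C(12) + C(11) = 1 + 465 + 287 = 753
C(14) = 1 + C(13) + C(12) = 1 + 753 + 465 = 1219
C(15) = 1 + C(14) + C(13) = 1 + 1219 + 753 = 1973
C(16) = 1 + C(15) + C(14) = 1 + 1973 + 1219 = 3193
C(17) = 1 + C(16) + C(15) = 1 + 3193 + 1973 = 5167
C(18) = 1 + C(17) + C(16) = 1 + 5167 + 3193 = 8361
C(19) = 1 + C(18) + C(17) = 1 + 8361 + 5167 = 13529

13529


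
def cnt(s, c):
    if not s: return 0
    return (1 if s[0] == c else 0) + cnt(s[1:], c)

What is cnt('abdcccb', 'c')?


s[0]='a' != 'c' -> 0
s[0]='b' != 'c' -> 0
s[0]='d' != 'c' -> 0
s[0]='c' == 'c' -> 1
s[0]='c' == 'c' -> 1
s[0]='c' == 'c' -> 1
s[0]='b' != 'c' -> 0
Sum: 0 + 0 + 0 + 1 + 1 + 1 + 0 = 3

3


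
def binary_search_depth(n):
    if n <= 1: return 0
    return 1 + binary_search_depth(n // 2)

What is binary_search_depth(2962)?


2962 / 2 = 1481
1481 / 2 = 740
740 / 2 = 370
370 / 2 = 185
185 / 2 = 92
92 / 2 = 46
46 / 2 = 23
23 / 2 = 11
11 / 2 = 5
5 / 2 = 2
2 / 2 = 1
Reached 1 after 11 halvings

11


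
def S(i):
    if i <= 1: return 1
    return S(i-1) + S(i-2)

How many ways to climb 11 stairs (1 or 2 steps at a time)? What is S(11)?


Building up from base cases:
S(0) = 1
S(1) = 1
S(2) = S(1) + S(0) = 1 + 1 = 2
S(3) = S(2) + S(1) = 2 + 1 = 3
S(4) = S(3) + S(2) = 3 + 2 = 5
S(5) = S(4) + S(3) = 5 + 3 = 8
S(6) = S(5) + S(4) = 8 + 5 = 13
S(7) = S(6) + S(5) = 13 + 8 = 21
S(8) = S(7) + S(6) = 21 + 13 = 34
S(9) = S(8) + S(7) = 34 + 21 = 55
S(10) = S(9) + S(8) = 55 + 34 = 89
S(11) = S(10) + S(9) = 89 + 55 = 144

144


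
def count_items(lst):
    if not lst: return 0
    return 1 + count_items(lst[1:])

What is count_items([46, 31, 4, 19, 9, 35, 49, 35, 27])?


count_items([46, 31, 4, 19, 9, 35, 49, 35, 27]) = 1 + count_items([31, 4, 19, 9, 35, 49, 35, 27])
count_items([31, 4, 19, 9, 35, 49, 35, 27]) = 1 + count_items([4, 19, 9, 35, 49, 35, 27])
count_items([4, 19, 9, 35, 49, 35, 27]) = 1 + count_items([19, 9, 35, 49, 35, 27])
count_items([19, 9, 35, 49, 35, 27]) = 1 + count_items([9, 35, 49, 35, 27])
count_items([9, 35, 49, 35, 27]) = 1 + count_items([35, 49, 35, 27])
count_items([35, 49, 35, 27]) = 1 + count_items([49, 35, 27])
count_items([49, 35, 27]) = 1 + count_items([35, 27])
count_items([35, 27]) = 1 + count_items([27])
count_items([27]) = 1 + count_items([])
count_items([]) = 0  (base case)
Unwinding: 1 + 1 + 1 + 1 + 1 + 1 + 1 + 1 + 1 + 0 = 9

9


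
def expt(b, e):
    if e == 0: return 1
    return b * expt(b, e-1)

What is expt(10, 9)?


expt(10, 9)
= 10 * expt(10, 8)
= 10 * 10 * expt(10, 7)
= 10 * 10 * 10 * expt(10, 6)
= 10 * 10 * 10 * 10 * expt(10, 5)
= 10 * 10 * 10 * 10 * 10 * expt(10, 4)
= 10 * 10 * 10 * 10 * 10 * 10 * expt(10, 3)
= 10 * 10 * 10 * 10 * 10 * 10 * 10 * expt(10, 2)
= 10 * 10 * 10 * 10 * 10 * 10 * 10 * 10 * expt(10, 1)
= 10 * 10 * 10 * 10 * 10 * 10 * 10 * 10 * 10 * expt(10, 0)
= 10 * 10 * 10 * 10 * 10 * 10 * 10 * 10 * 10 * 1
= 1000000000

1000000000


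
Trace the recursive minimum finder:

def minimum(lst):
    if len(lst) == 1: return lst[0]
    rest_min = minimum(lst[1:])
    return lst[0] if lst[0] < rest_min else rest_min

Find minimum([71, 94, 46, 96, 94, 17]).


minimum([71, 94, 46, 96, 94, 17]): compare 71 with minimum([94, 46, 96, 94, 17])
minimum([94, 46, 96, 94, 17]): compare 94 with minimum([46, 96, 94, 17])
minimum([46, 96, 94, 17]): compare 46 with minimum([96, 94, 17])
minimum([96, 94, 17]): compare 96 with minimum([94, 17])
minimum([94, 17]): compare 94 with minimum([17])
minimum([17]) = 17  (base case)
Compare 94 with 17 -> 17
Compare 96 with 17 -> 17
Compare 46 with 17 -> 17
Compare 94 with 17 -> 17
Compare 71 with 17 -> 17

17


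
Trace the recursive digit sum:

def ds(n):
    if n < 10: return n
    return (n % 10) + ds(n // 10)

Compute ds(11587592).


ds(11587592) = 2 + ds(1158759)
ds(1158759) = 9 + ds(115875)
ds(115875) = 5 + ds(11587)
ds(11587) = 7 + ds(1158)
ds(1158) = 8 + ds(115)
ds(115) = 5 + ds(11)
ds(11) = 1 + ds(1)
ds(1) = 1  (base case)
Total: 2 + 9 + 5 + 7 + 8 + 5 + 1 + 1 = 38

38


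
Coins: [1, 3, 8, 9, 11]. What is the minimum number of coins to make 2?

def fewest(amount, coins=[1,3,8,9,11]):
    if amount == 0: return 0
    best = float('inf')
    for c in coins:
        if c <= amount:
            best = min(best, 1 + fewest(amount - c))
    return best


Building up with DP:
fewest(0) = 0
fewest(1) = min(1+fewest(0)=1+0=1) = 1
fewest(2) = min(1+fewest(1)=1+1=2) = 2

2


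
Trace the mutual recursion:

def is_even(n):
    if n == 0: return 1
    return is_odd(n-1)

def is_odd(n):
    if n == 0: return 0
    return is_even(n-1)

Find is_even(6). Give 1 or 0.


is_even(6) = is_odd(5)
is_odd(5) = is_even(4)
is_even(4) = is_odd(3)
is_odd(3) = is_even(2)
is_even(2) = is_odd(1)
is_odd(1) = is_even(0)
is_even(0) = 1  (base case)
Result: 1

1


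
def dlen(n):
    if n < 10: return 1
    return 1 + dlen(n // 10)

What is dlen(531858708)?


dlen(531858708) = 1 + dlen(53185870)
dlen(53185870) = 1 + dlen(5318587)
dlen(5318587) = 1 + dlen(531858)
dlen(531858) = 1 + dlen(53185)
dlen(53185) = 1 + dlen(5318)
dlen(5318) = 1 + dlen(531)
dlen(531) = 1 + dlen(53)
dlen(53) = 1 + dlen(5)
dlen(5) = 1  (base case: 5 < 10)
Unwinding: 1 + 1 + 1 + 1 + 1 + 1 + 1 + 1 + 1 = 9

9


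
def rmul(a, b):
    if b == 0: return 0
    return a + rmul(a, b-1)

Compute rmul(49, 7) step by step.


rmul(49, 7) = 49 + rmul(49, 6)
rmul(49, 6) = 49 + rmul(49, 5)
rmul(49, 5) = 49 + rmul(49, 4)
rmul(49, 4) = 49 + rmul(49, 3)
rmul(49, 3) = 49 + rmul(49, 2)
rmul(49, 2) = 49 + rmul(49, 1)
rmul(49, 1) = 49 + rmul(49, 0)
rmul(49, 0) = 0  (base case)
Total: 49 + 49 + 49 + 49 + 49 + 49 + 49 + 0 = 343

343


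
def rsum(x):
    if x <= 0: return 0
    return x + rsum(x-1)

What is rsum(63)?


rsum(63)
= 63 + 62 + 61 + 60 + 59 + 58 + 57 + 56 + 55 + 54 + 53 + 52 + 51 + 50 + 49 + 48 + 47 + 46 + 45 + 44 + 43 + 42 + 41 + 40 + 39 + 38 + 37 + 36 + 35 + 34 + 33 + 32 + 31 + 30 + 29 + 28 + 27 + 26 + 25 + 24 + 23 + 22 + 21 + 20 + 19 + 18 + 17 + 16 + 15 + 14 + 13 + 12 + 11 + 10 + 9 + 8 + 7 + 6 + 5 + 4 + 3 + 2 + 1 + rsum(0)
= 63 + 62 + 61 + 60 + 59 + 58 + 57 + 56 + 55 + 54 + 53 + 52 + 51 + 50 + 49 + 48 + 47 + 46 + 45 + 44 + 43 + 42 + 41 + 40 + 39 + 38 + 37 + 36 + 35 + 34 + 33 + 32 + 31 + 30 + 29 + 28 + 27 + 26 + 25 + 24 + 23 + 22 + 21 + 20 + 19 + 18 + 17 + 16 + 15 + 14 + 13 + 12 + 11 + 10 + 9 + 8 + 7 + 6 + 5 + 4 + 3 + 2 + 1 + 0
= 2016

2016


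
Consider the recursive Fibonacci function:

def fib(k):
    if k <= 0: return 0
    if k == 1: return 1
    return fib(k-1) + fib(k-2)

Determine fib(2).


Computing fib(2) bottom-up:
fib(0) = 0
fib(1) = 1
fib(2) = fib(1) + fib(0) = 1 + 0 = 1

1


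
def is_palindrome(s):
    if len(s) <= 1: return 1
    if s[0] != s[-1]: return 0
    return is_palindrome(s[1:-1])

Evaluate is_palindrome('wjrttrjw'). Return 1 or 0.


is_palindrome('wjrttrjw'): s[0]='w' == s[-1]='w' -> check is_palindrome('jrttrj')
is_palindrome('jrttrj'): s[0]='j' == s[-1]='j' -> check is_palindrome('rttr')
is_palindrome('rttr'): s[0]='r' == s[-1]='r' -> check is_palindrome('tt')
is_palindrome('tt'): s[0]='t' == s[-1]='t' -> check is_palindrome('')
is_palindrome(''): len <= 1 -> return 1  (base case)
Result: 1 (palindrome)

1


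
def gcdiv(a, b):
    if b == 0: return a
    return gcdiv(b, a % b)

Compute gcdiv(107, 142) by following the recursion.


gcdiv(107, 142) = gcdiv(142, 107)
gcdiv(142, 107) = gcdiv(107, 35)
gcdiv(107, 35) = gcdiv(35, 2)
gcdiv(35, 2) = gcdiv(2, 1)
gcdiv(2, 1) = gcdiv(1, 0)
gcdiv(1, 0) = 1  (base case)

1


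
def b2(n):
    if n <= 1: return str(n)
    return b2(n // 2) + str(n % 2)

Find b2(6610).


b2(6610) = b2(3305) + '0'
b2(3305) = b2(1652) + '1'
b2(1652) = b2(826) + '0'
b2(826) = b2(413) + '0'
b2(413) = b2(206) + '1'
b2(206) = b2(103) + '0'
b2(103) = b2(51) + '1'
b2(51) = b2(25) + '1'
b2(25) = b2(12) + '1'
b2(12) = b2(6) + '0'
b2(6) = b2(3) + '0'
b2(3) = b2(1) + '1'
b2(1) = '1'  (base case)
Concatenating: '1' + '1' + '0' + '0' + '1' + '1' + '1' + '0' + '1' + '0' + '0' + '1' + '0' = '1100111010010'

1100111010010


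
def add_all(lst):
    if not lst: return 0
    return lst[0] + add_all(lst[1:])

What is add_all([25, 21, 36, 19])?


add_all([25, 21, 36, 19]) = 25 + add_all([21, 36, 19])
add_all([21, 36, 19]) = 21 + add_all([36, 19])
add_all([36, 19]) = 36 + add_all([19])
add_all([19]) = 19 + add_all([])
add_all([]) = 0  (base case)
Total: 25 + 21 + 36 + 19 + 0 = 101

101


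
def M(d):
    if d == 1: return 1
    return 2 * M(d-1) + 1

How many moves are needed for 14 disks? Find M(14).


M(14) = 2 * M(13) + 1
M(13) = 2 * M(12) + 1
M(12) = 2 * M(11) + 1
M(11) = 2 * M(10) + 1
M(10) = 2 * M(9) + 1
M(9) = 2 * M(8) + 1
M(8) = 2 * M(7) + 1
M(7) = 2 * M(6) + 1
M(6) = 2 * M(5) + 1
M(5) = 2 * M(4) + 1
M(4) = 2 * M(3) + 1
M(3) = 2 * M(2) + 1
M(2) = 2 * M(1) + 1
M(1) = 1  (base case)
M(2) = 2 * 1 + 1 = 3
M(3) = 2 * 3 + 1 = 7
M(4) = 2 * 7 + 1 = 15
M(5) = 2 * 15 + 1 = 31
M(6) = 2 * 31 + 1 = 63
M(7) = 2 * 63 + 1 = 127
M(8) = 2 * 127 + 1 = 255
M(9) = 2 * 255 + 1 = 511
M(10) = 2 * 511 + 1 = 1023
M(11) = 2 * 1023 + 1 = 2047
M(12) = 2 * 2047 + 1 = 4095
M(13) = 2 * 4095 + 1 = 8191
M(14) = 2 * 8191 + 1 = 16383

16383


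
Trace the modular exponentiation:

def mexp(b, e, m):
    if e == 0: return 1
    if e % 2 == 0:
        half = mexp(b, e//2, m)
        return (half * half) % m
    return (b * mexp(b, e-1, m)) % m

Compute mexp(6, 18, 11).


mexp(6, 18, 11): e is even, compute mexp(6, 9, 11)
  mexp(6, 9, 11): e is odd, compute mexp(6, 8, 11)
    mexp(6, 8, 11): e is even, compute mexp(6, 4, 11)
      mexp(6, 4, 11): e is even, compute mexp(6, 2, 11)
        mexp(6, 2, 11): e is even, compute mexp(6, 1, 11)
          mexp(6, 1, 11): e is odd, compute mexp(6, 0, 11)
          mexp(6, 0, 11) = 1
          (6 * 1) % 11 = 6
        half=6, (6*6) % 11 = 3
      half=3, (3*3) % 11 = 9
    half=9, (9*9) % 11 = 4
  (6 * 4) % 11 = 2
half=2, (2*2) % 11 = 4

4


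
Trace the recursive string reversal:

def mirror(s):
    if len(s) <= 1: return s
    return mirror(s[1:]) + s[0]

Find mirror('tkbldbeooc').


mirror('tkbldbeooc') = mirror('kbldbeooc') + 't'
mirror('kbldbeooc') = mirror('bldbeooc') + 'k'
mirror('bldbeooc') = mirror('ldbeooc') + 'b'
mirror('ldbeooc') = mirror('dbeooc') + 'l'
mirror('dbeooc') = mirror('beooc') + 'd'
mirror('beooc') = mirror('eooc') + 'b'
mirror('eooc') = mirror('ooc') + 'e'
mirror('ooc') = mirror('oc') + 'o'
mirror('oc') = mirror('c') + 'o'
mirror('c') = 'c'  (base case)
Concatenating: 'c' + 'o' + 'o' + 'e' + 'b' + 'd' + 'l' + 'b' + 'k' + 't' = 'cooebdlbkt'

cooebdlbkt


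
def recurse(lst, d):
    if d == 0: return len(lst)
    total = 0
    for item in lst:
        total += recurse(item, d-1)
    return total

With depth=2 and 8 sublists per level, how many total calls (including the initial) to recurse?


At depth 0 (root): 1 call
At depth 1: each of 1 parents calls recurse on 8 children = 8 calls
At depth 2: each of 8 parents calls recurse on 8 children = 64 calls
Total: 1 + 8 + 64 = 73

73


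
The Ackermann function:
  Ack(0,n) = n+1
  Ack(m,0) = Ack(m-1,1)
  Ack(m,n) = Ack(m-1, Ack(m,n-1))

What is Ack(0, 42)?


Ack(0, 42) = 43
Result: Ack(0, 42) = 43

43


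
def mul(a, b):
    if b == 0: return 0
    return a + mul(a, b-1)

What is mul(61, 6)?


mul(61, 6) = 61 + mul(61, 5)
mul(61, 5) = 61 + mul(61, 4)
mul(61, 4) = 61 + mul(61, 3)
mul(61, 3) = 61 + mul(61, 2)
mul(61, 2) = 61 + mul(61, 1)
mul(61, 1) = 61 + mul(61, 0)
mul(61, 0) = 0  (base case)
Total: 61 + 61 + 61 + 61 + 61 + 61 + 0 = 366

366


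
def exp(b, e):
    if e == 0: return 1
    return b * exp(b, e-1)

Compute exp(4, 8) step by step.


exp(4, 8)
= 4 * exp(4, 7)
= 4 * 4 * exp(4, 6)
= 4 * 4 * 4 * exp(4, 5)
= 4 * 4 * 4 * 4 * exp(4, 4)
= 4 * 4 * 4 * 4 * 4 * exp(4, 3)
= 4 * 4 * 4 * 4 * 4 * 4 * exp(4, 2)
= 4 * 4 * 4 * 4 * 4 * 4 * 4 * exp(4, 1)
= 4 * 4 * 4 * 4 * 4 * 4 * 4 * 4 * exp(4, 0)
= 4 * 4 * 4 * 4 * 4 * 4 * 4 * 4 * 1
= 65536

65536


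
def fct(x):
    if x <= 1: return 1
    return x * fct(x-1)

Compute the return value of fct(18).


fct(18)
= 18 * fct(17)
= 18 * 17 * fct(16)
= 18 * 17 * 16 * fct(15)
= 18 * 17 * 16 * 15 * fct(14)
= 18 * 17 * 16 * 15 * 14 * fct(13)
= 18 * 17 * 16 * 15 * 14 * 13 * fct(12)
= 18 * 17 * 16 * 15 * 14 * 13 * 12 * fct(11)
= 18 * 17 * 16 * 15 * 14 * 13 * 12 * 11 * fct(10)
= 18 * 17 * 16 * 15 * 14 * 13 * 12 * 11 * 10 * fct(9)
= 18 * 17 * 16 * 15 * 14 * 13 * 12 * 11 * 10 * 9 * fct(8)
= 18 * 17 * 16 * 15 * 14 * 13 * 12 * 11 * 10 * 9 * 8 * fct(7)
= 18 * 17 * 16 * 15 * 14 * 13 * 12 * 11 * 10 * 9 * 8 * 7 * fct(6)
= 18 * 17 * 16 * 15 * 14 * 13 * 12 * 11 * 10 * 9 * 8 * 7 * 6 * fct(5)
= 18 * 17 * 16 * 15 * 14 * 13 * 12 * 11 * 10 * 9 * 8 * 7 * 6 * 5 * fct(4)
= 18 * 17 * 16 * 15 * 14 * 13 * 12 * 11 * 10 * 9 * 8 * 7 * 6 * 5 * 4 * fct(3)
= 18 * 17 * 16 * 15 * 14 * 13 * 12 * 11 * 10 * 9 * 8 * 7 * 6 * 5 * 4 * 3 * fct(2)
= 18 * 17 * 16 * 15 * 14 * 13 * 12 * 11 * 10 * 9 * 8 * 7 * 6 * 5 * 4 * 3 * 2 * fct(1)
= 18 * 17 * 16 * 15 * 14 * 13 * 12 * 11 * 10 * 9 * 8 * 7 * 6 * 5 * 4 * 3 * 2 * 1
= 6402373705728000

6402373705728000


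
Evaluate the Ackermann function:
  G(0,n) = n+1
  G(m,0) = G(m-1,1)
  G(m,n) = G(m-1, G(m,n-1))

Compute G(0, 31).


G(0, 31) = 32
Result: G(0, 31) = 32

32


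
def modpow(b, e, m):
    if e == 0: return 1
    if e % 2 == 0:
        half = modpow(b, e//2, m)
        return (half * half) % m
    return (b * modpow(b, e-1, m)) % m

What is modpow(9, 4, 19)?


modpow(9, 4, 19): e is even, compute modpow(9, 2, 19)
  modpow(9, 2, 19): e is even, compute modpow(9, 1, 19)
    modpow(9, 1, 19): e is odd, compute modpow(9, 0, 19)
      modpow(9, 0, 19) = 1
    (9 * 1) % 19 = 9
  half=9, (9*9) % 19 = 5
half=5, (5*5) % 19 = 6

6


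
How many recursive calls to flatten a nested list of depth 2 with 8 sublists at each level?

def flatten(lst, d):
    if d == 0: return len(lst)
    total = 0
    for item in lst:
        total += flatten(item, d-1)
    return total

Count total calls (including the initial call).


At depth 0 (root): 1 call
At depth 1: each of 1 parents calls flatten on 8 children = 8 calls
At depth 2: each of 8 parents calls flatten on 8 children = 64 calls
Total: 1 + 8 + 64 = 73

73


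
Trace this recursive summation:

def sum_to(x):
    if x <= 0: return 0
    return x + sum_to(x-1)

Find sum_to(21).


sum_to(21)
= 21 + 20 + 19 + 18 + 17 + 16 + 15 + 14 + 13 + 12 + 11 + 10 + 9 + 8 + 7 + 6 + 5 + 4 + 3 + 2 + 1 + sum_to(0)
= 21 + 20 + 19 + 18 + 17 + 16 + 15 + 14 + 13 + 12 + 11 + 10 + 9 + 8 + 7 + 6 + 5 + 4 + 3 + 2 + 1 + 0
= 231

231


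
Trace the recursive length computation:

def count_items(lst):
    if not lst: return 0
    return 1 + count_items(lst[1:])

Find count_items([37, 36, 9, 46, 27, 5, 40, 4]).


count_items([37, 36, 9, 46, 27, 5, 40, 4]) = 1 + count_items([36, 9, 46, 27, 5, 40, 4])
count_items([36, 9, 46, 27, 5, 40, 4]) = 1 + count_items([9, 46, 27, 5, 40, 4])
count_items([9, 46, 27, 5, 40, 4]) = 1 + count_items([46, 27, 5, 40, 4])
count_items([46, 27, 5, 40, 4]) = 1 + count_items([27, 5, 40, 4])
count_items([27, 5, 40, 4]) = 1 + count_items([5, 40, 4])
count_items([5, 40, 4]) = 1 + count_items([40, 4])
count_items([40, 4]) = 1 + count_items([4])
count_items([4]) = 1 + count_items([])
count_items([]) = 0  (base case)
Unwinding: 1 + 1 + 1 + 1 + 1 + 1 + 1 + 1 + 0 = 8

8


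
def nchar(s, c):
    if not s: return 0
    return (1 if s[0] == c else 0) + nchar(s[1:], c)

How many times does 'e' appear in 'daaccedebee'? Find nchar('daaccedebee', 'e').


s[0]='d' != 'e' -> 0
s[0]='a' != 'e' -> 0
s[0]='a' != 'e' -> 0
s[0]='c' != 'e' -> 0
s[0]='c' != 'e' -> 0
s[0]='e' == 'e' -> 1
s[0]='d' != 'e' -> 0
s[0]='e' == 'e' -> 1
s[0]='b' != 'e' -> 0
s[0]='e' == 'e' -> 1
s[0]='e' == 'e' -> 1
Sum: 0 + 0 + 0 + 0 + 0 + 1 + 0 + 1 + 0 + 1 + 1 = 4

4


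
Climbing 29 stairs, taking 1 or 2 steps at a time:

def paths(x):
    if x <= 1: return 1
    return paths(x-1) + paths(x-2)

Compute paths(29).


Building up from base cases:
paths(0) = 1
paths(1) = 1
paths(2) = paths(1) + paths(0) = 1 + 1 = 2
paths(3) = paths(2) + paths(1) = 2 + 1 = 3
paths(4) = paths(3) + paths(2) = 3 + 2 = 5
paths(5) = paths(4) + paths(3) = 5 + 3 = 8
paths(6) = paths(5) + paths(4) = 8 + 5 = 13
paths(7) = paths(6) + paths(5) = 13 + 8 = 21
paths(8) = paths(7) + paths(6) = 21 + 13 = 34
paths(9) = paths(8) + paths(7) = 34 + 21 = 55
paths(10) = paths(9) + paths(8) = 55 + 34 = 89
paths(11) = paths(10) + paths(9) = 89 + 55 = 144
paths(12) = paths(11) + paths(10) = 144 + 89 = 233
paths(13) = paths(12) + paths(11) = 233 + 144 = 377
paths(14) = paths(13) + paths(12) = 377 + 233 = 610
paths(15) = paths(14) + paths(13) = 610 + 377 = 987
paths(16) = paths(15) + paths(14) = 987 + 610 = 1597
paths(17) = paths(16) + paths(15) = 1597 + 987 = 2584
paths(18) = paths(17) + paths(16) = 2584 + 1597 = 4181
paths(19) = paths(18) + paths(17) = 4181 + 2584 = 6765
paths(20) = paths(19) + paths(18) = 6765 + 4181 = 10946
paths(21) = paths(20) + paths(19) = 10946 + 6765 = 17711
paths(22) = paths(21) + paths(20) = 17711 + 10946 = 28657
paths(23) = paths(22) + paths(21) = 28657 + 17711 = 46368
paths(24) = paths(23) + paths(22) = 46368 + 28657 = 75025
paths(25) = paths(24) + paths(23) = 75025 + 46368 = 121393
paths(26) = paths(25) + paths(24) = 121393 + 75025 = 196418
paths(27) = paths(26) + paths(25) = 196418 + 121393 = 317811
paths(28) = paths(27) + paths(26) = 317811 + 196418 = 514229
paths(29) = paths(28) + paths(27) = 514229 + 317811 = 832040

832040


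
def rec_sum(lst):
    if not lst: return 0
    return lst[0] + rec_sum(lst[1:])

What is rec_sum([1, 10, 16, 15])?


rec_sum([1, 10, 16, 15]) = 1 + rec_sum([10, 16, 15])
rec_sum([10, 16, 15]) = 10 + rec_sum([16, 15])
rec_sum([16, 15]) = 16 + rec_sum([15])
rec_sum([15]) = 15 + rec_sum([])
rec_sum([]) = 0  (base case)
Total: 1 + 10 + 16 + 15 + 0 = 42

42


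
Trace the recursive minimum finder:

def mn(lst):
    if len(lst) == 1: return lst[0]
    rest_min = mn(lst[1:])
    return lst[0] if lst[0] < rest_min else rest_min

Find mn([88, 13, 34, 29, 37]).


mn([88, 13, 34, 29, 37]): compare 88 with mn([13, 34, 29, 37])
mn([13, 34, 29, 37]): compare 13 with mn([34, 29, 37])
mn([34, 29, 37]): compare 34 with mn([29, 37])
mn([29, 37]): compare 29 with mn([37])
mn([37]) = 37  (base case)
Compare 29 with 37 -> 29
Compare 34 with 29 -> 29
Compare 13 with 29 -> 13
Compare 88 with 13 -> 13

13


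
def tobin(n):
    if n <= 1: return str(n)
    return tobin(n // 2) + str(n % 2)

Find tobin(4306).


tobin(4306) = tobin(2153) + '0'
tobin(2153) = tobin(1076) + '1'
tobin(1076) = tobin(538) + '0'
tobin(538) = tobin(269) + '0'
tobin(269) = tobin(134) + '1'
tobin(134) = tobin(67) + '0'
tobin(67) = tobin(33) + '1'
tobin(33) = tobin(16) + '1'
tobin(16) = tobin(8) + '0'
tobin(8) = tobin(4) + '0'
tobin(4) = tobin(2) + '0'
tobin(2) = tobin(1) + '0'
tobin(1) = '1'  (base case)
Concatenating: '1' + '0' + '0' + '0' + '0' + '1' + '1' + '0' + '1' + '0' + '0' + '1' + '0' = '1000011010010'

1000011010010


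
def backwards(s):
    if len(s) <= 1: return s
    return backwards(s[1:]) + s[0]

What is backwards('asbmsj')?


backwards('asbmsj') = backwards('sbmsj') + 'a'
backwards('sbmsj') = backwards('bmsj') + 's'
backwards('bmsj') = backwards('msj') + 'b'
backwards('msj') = backwards('sj') + 'm'
backwards('sj') = backwards('j') + 's'
backwards('j') = 'j'  (base case)
Concatenating: 'j' + 's' + 'm' + 'b' + 's' + 'a' = 'jsmbsa'

jsmbsa


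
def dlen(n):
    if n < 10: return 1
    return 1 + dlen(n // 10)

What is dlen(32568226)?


dlen(32568226) = 1 + dlen(3256822)
dlen(3256822) = 1 + dlen(325682)
dlen(325682) = 1 + dlen(32568)
dlen(32568) = 1 + dlen(3256)
dlen(3256) = 1 + dlen(325)
dlen(325) = 1 + dlen(32)
dlen(32) = 1 + dlen(3)
dlen(3) = 1  (base case: 3 < 10)
Unwinding: 1 + 1 + 1 + 1 + 1 + 1 + 1 + 1 = 8

8


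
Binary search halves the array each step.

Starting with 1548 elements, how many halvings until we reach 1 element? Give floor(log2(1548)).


1548 / 2 = 774
774 / 2 = 387
387 / 2 = 193
193 / 2 = 96
96 / 2 = 48
48 / 2 = 24
24 / 2 = 12
12 / 2 = 6
6 / 2 = 3
3 / 2 = 1
Reached 1 after 10 halvings

10


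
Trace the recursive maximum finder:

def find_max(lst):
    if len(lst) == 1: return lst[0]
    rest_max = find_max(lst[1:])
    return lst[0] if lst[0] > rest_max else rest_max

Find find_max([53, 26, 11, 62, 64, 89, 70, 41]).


find_max([53, 26, 11, 62, 64, 89, 70, 41]): compare 53 with find_max([26, 11, 62, 64, 89, 70, 41])
find_max([26, 11, 62, 64, 89, 70, 41]): compare 26 with find_max([11, 62, 64, 89, 70, 41])
find_max([11, 62, 64, 89, 70, 41]): compare 11 with find_max([62, 64, 89, 70, 41])
find_max([62, 64, 89, 70, 41]): compare 62 with find_max([64, 89, 70, 41])
find_max([64, 89, 70, 41]): compare 64 with find_max([89, 70, 41])
find_max([89, 70, 41]): compare 89 with find_max([70, 41])
find_max([70, 41]): compare 70 with find_max([41])
find_max([41]) = 41  (base case)
Compare 70 with 41 -> 70
Compare 89 with 70 -> 89
Compare 64 with 89 -> 89
Compare 62 with 89 -> 89
Compare 11 with 89 -> 89
Compare 26 with 89 -> 89
Compare 53 with 89 -> 89

89


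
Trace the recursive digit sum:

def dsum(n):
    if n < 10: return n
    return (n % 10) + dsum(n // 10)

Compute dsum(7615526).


dsum(7615526) = 6 + dsum(761552)
dsum(761552) = 2 + dsum(76155)
dsum(76155) = 5 + dsum(7615)
dsum(7615) = 5 + dsum(761)
dsum(761) = 1 + dsum(76)
dsum(76) = 6 + dsum(7)
dsum(7) = 7  (base case)
Total: 6 + 2 + 5 + 5 + 1 + 6 + 7 = 32

32


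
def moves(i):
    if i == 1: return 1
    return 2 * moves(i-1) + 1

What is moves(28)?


moves(28) = 2 * moves(27) + 1
moves(27) = 2 * moves(26) + 1
moves(26) = 2 * moves(25) + 1
moves(25) = 2 * moves(24) + 1
moves(24) = 2 * moves(23) + 1
moves(23) = 2 * moves(22) + 1
moves(22) = 2 * moves(21) + 1
moves(21) = 2 * moves(20) + 1
moves(20) = 2 * moves(19) + 1
moves(19) = 2 * moves(18) + 1
moves(18) = 2 * moves(17) + 1
moves(17) = 2 * moves(16) + 1
moves(16) = 2 * moves(15) + 1
moves(15) = 2 * moves(14) + 1
moves(14) = 2 * moves(13) + 1
moves(13) = 2 * moves(12) + 1
moves(12) = 2 * moves(11) + 1
moves(11) = 2 * moves(10) + 1
moves(10) = 2 * moves(9) + 1
moves(9) = 2 * moves(8) + 1
moves(8) = 2 * moves(7) + 1
moves(7) = 2 * moves(6) + 1
moves(6) = 2 * moves(5) + 1
moves(5) = 2 * moves(4) + 1
moves(4) = 2 * moves(3) + 1
moves(3) = 2 * moves(2) + 1
moves(2) = 2 * moves(1) + 1
moves(1) = 1  (base case)
moves(2) = 2 * 1 + 1 = 3
moves(3) = 2 * 3 + 1 = 7
moves(4) = 2 * 7 + 1 = 15
moves(5) = 2 * 15 + 1 = 31
moves(6) = 2 * 31 + 1 = 63
moves(7) = 2 * 63 + 1 = 127
moves(8) = 2 * 127 + 1 = 255
moves(9) = 2 * 255 + 1 = 511
moves(10) = 2 * 511 + 1 = 1023
moves(11) = 2 * 1023 + 1 = 2047
moves(12) = 2 * 2047 + 1 = 4095
moves(13) = 2 * 4095 + 1 = 8191
moves(14) = 2 * 8191 + 1 = 16383
moves(15) = 2 * 16383 + 1 = 32767
moves(16) = 2 * 32767 + 1 = 65535
moves(17) = 2 * 65535 + 1 = 131071
moves(18) = 2 * 131071 + 1 = 262143
moves(19) = 2 * 262143 + 1 = 524287
moves(20) = 2 * 524287 + 1 = 1048575
moves(21) = 2 * 1048575 + 1 = 2097151
moves(22) = 2 * 2097151 + 1 = 4194303
moves(23) = 2 * 4194303 + 1 = 8388607
moves(24) = 2 * 8388607 + 1 = 16777215
moves(25) = 2 * 16777215 + 1 = 33554431
moves(26) = 2 * 33554431 + 1 = 67108863
moves(27) = 2 * 67108863 + 1 = 134217727
moves(28) = 2 * 134217727 + 1 = 268435455

268435455


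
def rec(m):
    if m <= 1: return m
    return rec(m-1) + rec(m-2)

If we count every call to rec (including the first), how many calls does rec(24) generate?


Let C(n) = total calls for rec(n)
C(0) = 1, C(1) = 1
C(2) = 1 + C(1) + C(0) = 1 + 1 + 1 = 3
C(3) = 1 + C(2) + C(1) = 1 + 3 + 1 = 5
C(4) = 1 + C(3) + C(2) = 1 + 5 + 3 = 9
C(5) = 1 + C(4) + C(3) = 1 + 9 + 5 = 15
C(6) = 1 + C(5) + C(4) = 1 + 15 + 9 = 25
C(7) = 1 + C(6) + C(5) = 1 + 25 + 15 = 41
C(8) = 1 + C(7) + C(6) = 1 + 41 + 25 = 67
C(9) = 1 + C(8) + C(7) = 1 + 67 + 41 = 109
C(10) = 1 + C(9) + C(8) = 1 + 109 + 67 = 177
C(11) = 1 + C(10) + C(9) = 1 + 177 + 109 = 287
C(12) = 1 + C(11) + C(10) = 1 + 287 + 177 = 465
C(13) = 1 + C(12) + C(11) = 1 + 465 + 287 = 753
C(14) = 1 + C(13) + C(12) = 1 + 753 + 465 = 1219
C(15) = 1 + C(14) + C(13) = 1 + 1219 + 753 = 1973
C(16) = 1 + C(15) + C(14) = 1 + 1973 + 1219 = 3193
C(17) = 1 + C(16) + C(15) = 1 + 3193 + 1973 = 5167
C(18) = 1 + C(17) + C(16) = 1 + 5167 + 3193 = 8361
C(19) = 1 + C(18) + C(17) = 1 + 8361 + 5167 = 13529
C(20) = 1 + C(19) + C(18) = 1 + 13529 + 8361 = 21891
C(21) = 1 + C(20) + C(19) = 1 + 21891 + 13529 = 35421
C(22) = 1 + C(21) + C(20) = 1 + 35421 + 21891 = 57313
C(23) = 1 + C(22) + C(21) = 1 + 57313 + 35421 = 92735
C(24) = 1 + C(23) + C(22) = 1 + 92735 + 57313 = 150049

150049
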